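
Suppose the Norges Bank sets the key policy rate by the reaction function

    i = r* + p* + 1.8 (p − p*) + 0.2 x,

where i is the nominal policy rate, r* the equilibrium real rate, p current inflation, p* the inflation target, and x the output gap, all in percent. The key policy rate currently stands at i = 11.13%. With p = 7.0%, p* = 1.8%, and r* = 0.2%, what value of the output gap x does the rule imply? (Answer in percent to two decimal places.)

-1.15%

0.2 x = 11.13 − 0.2 − 1.8 − 1.8 × (7.0 − 1.8) = -0.23
x = -0.23 / 0.2 = -1.15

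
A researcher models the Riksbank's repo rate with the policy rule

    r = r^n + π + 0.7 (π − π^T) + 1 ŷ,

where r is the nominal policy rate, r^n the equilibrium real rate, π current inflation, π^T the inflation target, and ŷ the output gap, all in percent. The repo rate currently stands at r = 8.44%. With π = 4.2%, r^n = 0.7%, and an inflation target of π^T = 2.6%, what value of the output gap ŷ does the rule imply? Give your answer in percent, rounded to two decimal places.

1 ŷ = 8.44 − 0.7 − 4.2 − 0.7 × (4.2 − 2.6) = 2.42
ŷ = 2.42 / 1 = 2.42

2.42%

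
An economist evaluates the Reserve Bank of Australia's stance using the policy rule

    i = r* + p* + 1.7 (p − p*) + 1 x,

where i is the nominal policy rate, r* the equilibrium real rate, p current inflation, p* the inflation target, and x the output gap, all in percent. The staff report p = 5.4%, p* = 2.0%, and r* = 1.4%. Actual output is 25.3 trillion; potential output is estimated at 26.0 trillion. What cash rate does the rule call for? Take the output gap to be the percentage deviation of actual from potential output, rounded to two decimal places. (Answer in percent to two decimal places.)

Output gap = 100 × (25.3 − 26.0) / 26.0 = -2.69%.
i = 1.40 + 2.00 + 1.7 × (5.40 − 2.00) + 1 × (-2.69)
   = 1.40 + 2 + 5.78 − 2.69 = 6.49

6.49%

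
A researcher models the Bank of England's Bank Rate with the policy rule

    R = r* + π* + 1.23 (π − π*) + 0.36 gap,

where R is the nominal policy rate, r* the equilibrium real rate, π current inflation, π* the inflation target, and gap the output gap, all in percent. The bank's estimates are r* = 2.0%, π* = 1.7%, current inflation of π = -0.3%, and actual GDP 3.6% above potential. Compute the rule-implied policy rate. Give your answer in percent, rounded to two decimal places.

2.54%

Output 3.6% above potential → gap = 3.6.
R = 2.0 + 1.7 + 1.23 × (-0.3 − 1.7) + 0.36 × 3.6
   = 2.0 + 1.7 − 2.46 + 1.296 = 2.54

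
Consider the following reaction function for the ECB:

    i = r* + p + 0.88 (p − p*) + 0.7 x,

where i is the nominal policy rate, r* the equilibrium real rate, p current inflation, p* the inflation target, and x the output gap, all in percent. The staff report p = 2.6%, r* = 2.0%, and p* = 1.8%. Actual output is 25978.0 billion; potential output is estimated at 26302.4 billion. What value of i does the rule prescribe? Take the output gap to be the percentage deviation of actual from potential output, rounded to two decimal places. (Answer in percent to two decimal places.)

4.44%

Output gap = 100 × (25978.0 − 26302.4) / 26302.4 = -1.23%.
i = 2.00 + 2.60 + 0.88 × (2.60 − 1.80) + 0.7 × (-1.23)
   = 2.00 + 2.6 + 0.704 − 0.861 = 4.44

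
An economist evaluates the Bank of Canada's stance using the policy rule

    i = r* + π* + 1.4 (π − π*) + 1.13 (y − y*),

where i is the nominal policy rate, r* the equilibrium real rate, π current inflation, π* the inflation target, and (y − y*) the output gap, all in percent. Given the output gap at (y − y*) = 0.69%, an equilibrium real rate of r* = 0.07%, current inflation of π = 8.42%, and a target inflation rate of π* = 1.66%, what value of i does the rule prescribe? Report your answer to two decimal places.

11.97%

i = 0.07 + 1.66 + 1.4 × (8.42 − 1.66) + 1.13 × 0.69
   = 0.07 + 1.66 + 9.464 + 0.7797 = 11.97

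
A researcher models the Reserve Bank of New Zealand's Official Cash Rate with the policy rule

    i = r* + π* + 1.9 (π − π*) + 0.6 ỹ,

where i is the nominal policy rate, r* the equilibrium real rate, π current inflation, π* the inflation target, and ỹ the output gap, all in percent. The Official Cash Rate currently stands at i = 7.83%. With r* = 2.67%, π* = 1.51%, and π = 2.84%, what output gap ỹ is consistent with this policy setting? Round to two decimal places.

1.87%

0.6 ỹ = 7.83 − 2.67 − 1.51 − 1.9 × (2.84 − 1.51) = 1.123
ỹ = 1.123 / 0.6 = 1.87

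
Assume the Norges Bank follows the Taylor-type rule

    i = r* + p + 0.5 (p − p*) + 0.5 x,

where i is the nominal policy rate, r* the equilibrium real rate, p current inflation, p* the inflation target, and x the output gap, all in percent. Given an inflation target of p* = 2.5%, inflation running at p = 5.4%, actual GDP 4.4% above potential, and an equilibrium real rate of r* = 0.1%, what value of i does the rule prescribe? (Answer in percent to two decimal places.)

9.15%

Output 4.4% above potential → x = 4.4.
i = 0.1 + 5.4 + 0.5 × (5.4 − 2.5) + 0.5 × 4.4
   = 0.1 + 5.4 + 1.45 + 2.2 = 9.15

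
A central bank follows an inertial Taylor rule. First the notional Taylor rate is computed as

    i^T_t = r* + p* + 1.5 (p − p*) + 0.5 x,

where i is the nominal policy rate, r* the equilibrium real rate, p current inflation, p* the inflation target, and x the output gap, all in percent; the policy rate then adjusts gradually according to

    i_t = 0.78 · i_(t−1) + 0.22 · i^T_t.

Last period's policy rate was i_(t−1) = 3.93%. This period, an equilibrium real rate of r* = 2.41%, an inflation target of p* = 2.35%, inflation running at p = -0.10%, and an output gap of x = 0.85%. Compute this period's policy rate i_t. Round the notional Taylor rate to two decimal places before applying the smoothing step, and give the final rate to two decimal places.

3.40%

i^T_t = 2.41 + 2.35 + 1.5 × (-0.10 − 2.35) + 0.5 × 0.85
   = 2.41 + 2.35 − 3.675 + 0.425 = 1.51
i_t = 0.78 × 3.93 + 0.22 × 1.51 = 3.0654 + 0.3322 = 3.40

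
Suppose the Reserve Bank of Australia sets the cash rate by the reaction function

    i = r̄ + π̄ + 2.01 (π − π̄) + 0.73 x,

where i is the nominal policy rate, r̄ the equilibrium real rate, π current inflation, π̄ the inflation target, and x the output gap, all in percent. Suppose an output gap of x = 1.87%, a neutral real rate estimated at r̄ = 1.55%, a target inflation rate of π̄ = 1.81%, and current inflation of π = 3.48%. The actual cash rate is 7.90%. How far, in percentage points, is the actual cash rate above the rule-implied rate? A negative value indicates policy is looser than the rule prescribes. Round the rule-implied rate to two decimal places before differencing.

i = 1.55 + 1.81 + 2.01 × (3.48 − 1.81) + 0.73 × 1.87
   = 1.55 + 1.81 + 3.3567 + 1.3651 = 8.08
Deviation = 7.90 − 8.08 = -0.18 pp.

-0.18 pp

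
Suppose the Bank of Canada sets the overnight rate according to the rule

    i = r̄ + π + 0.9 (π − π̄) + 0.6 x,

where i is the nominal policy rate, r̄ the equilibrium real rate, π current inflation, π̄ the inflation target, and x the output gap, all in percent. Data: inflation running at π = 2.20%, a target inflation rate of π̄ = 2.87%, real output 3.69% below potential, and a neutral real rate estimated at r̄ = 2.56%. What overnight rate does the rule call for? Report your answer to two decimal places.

1.94%

Output 3.69% below potential → x = -3.69.
i = 2.56 + 2.20 + 0.9 × (2.20 − 2.87) + 0.6 × (-3.69)
   = 2.56 + 2.2 − 0.603 − 2.214 = 1.94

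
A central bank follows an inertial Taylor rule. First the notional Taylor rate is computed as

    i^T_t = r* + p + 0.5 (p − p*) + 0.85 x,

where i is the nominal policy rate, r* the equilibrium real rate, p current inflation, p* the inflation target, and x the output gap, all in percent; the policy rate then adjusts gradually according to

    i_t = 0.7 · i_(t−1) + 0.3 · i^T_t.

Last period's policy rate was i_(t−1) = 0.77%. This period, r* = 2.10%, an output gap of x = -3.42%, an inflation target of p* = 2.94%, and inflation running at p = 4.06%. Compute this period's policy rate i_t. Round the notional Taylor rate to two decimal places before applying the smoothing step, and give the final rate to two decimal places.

i^T_t = 2.10 + 4.06 + 0.5 × (4.06 − 2.94) + 0.85 × (-3.42)
   = 2.10 + 4.06 + 0.56 − 2.907 = 3.81
i_t = 0.7 × 0.77 + 0.3 × 3.81 = 0.539 + 1.143 = 1.68

1.68%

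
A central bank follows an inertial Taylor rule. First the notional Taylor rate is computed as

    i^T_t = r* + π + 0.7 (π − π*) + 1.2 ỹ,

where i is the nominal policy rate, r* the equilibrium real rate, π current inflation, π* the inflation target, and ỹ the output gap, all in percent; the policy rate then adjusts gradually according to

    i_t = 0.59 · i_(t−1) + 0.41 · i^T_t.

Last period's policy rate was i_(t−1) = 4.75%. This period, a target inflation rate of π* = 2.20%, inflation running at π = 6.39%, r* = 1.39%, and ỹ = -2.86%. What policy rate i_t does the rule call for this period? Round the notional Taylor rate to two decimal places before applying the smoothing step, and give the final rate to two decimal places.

5.79%

i^T_t = 1.39 + 6.39 + 0.7 × (6.39 − 2.20) + 1.2 × (-2.86)
   = 1.39 + 6.39 + 2.933 − 3.432 = 7.28
i_t = 0.59 × 4.75 + 0.41 × 7.28 = 2.8025 + 2.9848 = 5.79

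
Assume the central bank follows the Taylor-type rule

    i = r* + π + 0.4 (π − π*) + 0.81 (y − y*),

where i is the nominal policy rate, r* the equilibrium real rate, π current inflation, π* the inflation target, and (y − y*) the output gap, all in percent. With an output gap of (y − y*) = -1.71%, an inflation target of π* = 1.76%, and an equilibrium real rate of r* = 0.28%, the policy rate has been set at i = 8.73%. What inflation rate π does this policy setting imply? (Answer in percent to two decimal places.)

Collecting π: i = r* + (1 + 0.4) π − 0.4 π* + 0.81 (y − y*)
1.4 π = 8.73 − 0.28 + 0.4 × 1.76 − 0.81 × (-1.71) = 10.5391
π = 10.5391 / 1.4 = 7.53

7.53%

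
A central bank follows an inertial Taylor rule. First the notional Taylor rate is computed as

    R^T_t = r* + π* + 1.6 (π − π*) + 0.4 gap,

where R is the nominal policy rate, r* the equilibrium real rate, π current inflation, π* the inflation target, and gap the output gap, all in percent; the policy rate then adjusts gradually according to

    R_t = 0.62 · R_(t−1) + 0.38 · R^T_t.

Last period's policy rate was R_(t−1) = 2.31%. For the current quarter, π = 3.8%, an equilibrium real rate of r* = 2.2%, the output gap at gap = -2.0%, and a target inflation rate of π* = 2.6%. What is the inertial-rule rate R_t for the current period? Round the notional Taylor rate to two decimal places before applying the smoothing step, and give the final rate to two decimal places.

R^T_t = 2.2 + 2.6 + 1.6 × (3.8 − 2.6) + 0.4 × (-2.0)
   = 2.2 + 2.6 + 1.92 − 0.8 = 5.92
R_t = 0.62 × 2.31 + 0.38 × 5.92 = 1.4322 + 2.2496 = 3.68

3.68%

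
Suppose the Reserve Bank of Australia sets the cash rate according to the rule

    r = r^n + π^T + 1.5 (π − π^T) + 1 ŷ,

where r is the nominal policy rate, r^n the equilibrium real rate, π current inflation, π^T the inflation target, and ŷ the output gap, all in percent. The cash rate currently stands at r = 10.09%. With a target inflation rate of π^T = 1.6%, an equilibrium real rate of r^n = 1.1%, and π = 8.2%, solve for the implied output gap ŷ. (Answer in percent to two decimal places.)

-2.51%

1 ŷ = 10.09 − 1.1 − 1.6 − 1.5 × (8.2 − 1.6) = -2.51
ŷ = -2.51 / 1 = -2.51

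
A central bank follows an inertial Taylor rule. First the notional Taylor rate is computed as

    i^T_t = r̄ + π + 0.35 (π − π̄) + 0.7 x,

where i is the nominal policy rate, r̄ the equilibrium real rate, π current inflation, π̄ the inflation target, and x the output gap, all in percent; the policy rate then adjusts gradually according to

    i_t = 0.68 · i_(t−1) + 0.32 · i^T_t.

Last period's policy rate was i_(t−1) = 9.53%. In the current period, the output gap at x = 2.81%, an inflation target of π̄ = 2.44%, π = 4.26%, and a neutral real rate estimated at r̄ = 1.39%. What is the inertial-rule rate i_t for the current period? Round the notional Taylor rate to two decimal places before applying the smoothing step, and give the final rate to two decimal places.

i^T_t = 1.39 + 4.26 + 0.35 × (4.26 − 2.44) + 0.7 × 2.81
   = 1.39 + 4.26 + 0.637 + 1.967 = 8.25
i_t = 0.68 × 9.53 + 0.32 × 8.25 = 6.4804 + 2.64 = 9.12

9.12%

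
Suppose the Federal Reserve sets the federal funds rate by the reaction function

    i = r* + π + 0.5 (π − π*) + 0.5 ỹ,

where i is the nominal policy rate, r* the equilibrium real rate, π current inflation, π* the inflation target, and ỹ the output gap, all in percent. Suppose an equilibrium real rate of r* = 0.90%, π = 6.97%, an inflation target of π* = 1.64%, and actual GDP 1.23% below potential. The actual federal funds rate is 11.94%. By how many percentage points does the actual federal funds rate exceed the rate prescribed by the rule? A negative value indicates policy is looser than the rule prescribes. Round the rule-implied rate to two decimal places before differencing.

Output 1.23% below potential → ỹ = -1.23.
i = 0.90 + 6.97 + 0.5 × (6.97 − 1.64) + 0.5 × (-1.23)
   = 0.90 + 6.97 + 2.665 − 0.615 = 9.92
Deviation = 11.94 − 9.92 = 2.02 pp.

2.02 pp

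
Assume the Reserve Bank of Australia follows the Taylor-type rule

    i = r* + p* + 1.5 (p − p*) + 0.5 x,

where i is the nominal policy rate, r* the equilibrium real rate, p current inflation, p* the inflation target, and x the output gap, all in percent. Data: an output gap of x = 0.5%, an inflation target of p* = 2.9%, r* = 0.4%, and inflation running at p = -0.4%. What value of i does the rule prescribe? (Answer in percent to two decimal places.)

i = 0.4 + 2.9 + 1.5 × (-0.4 − 2.9) + 0.5 × 0.5
   = 0.4 + 2.9 − 4.95 + 0.25 = -1.40

-1.40%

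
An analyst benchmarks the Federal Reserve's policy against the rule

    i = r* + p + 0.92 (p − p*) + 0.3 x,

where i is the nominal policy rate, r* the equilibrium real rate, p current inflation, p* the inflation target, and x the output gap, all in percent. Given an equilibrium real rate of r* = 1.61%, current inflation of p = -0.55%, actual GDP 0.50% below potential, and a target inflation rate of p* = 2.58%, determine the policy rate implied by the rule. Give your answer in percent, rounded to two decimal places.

Output 0.50% below potential → x = -0.50.
i = 1.61 + (-0.55) + 0.92 × (-0.55 − 2.58) + 0.3 × (-0.50)
   = 1.61 − 0.55 − 2.8796 − 0.15 = -1.97

-1.97%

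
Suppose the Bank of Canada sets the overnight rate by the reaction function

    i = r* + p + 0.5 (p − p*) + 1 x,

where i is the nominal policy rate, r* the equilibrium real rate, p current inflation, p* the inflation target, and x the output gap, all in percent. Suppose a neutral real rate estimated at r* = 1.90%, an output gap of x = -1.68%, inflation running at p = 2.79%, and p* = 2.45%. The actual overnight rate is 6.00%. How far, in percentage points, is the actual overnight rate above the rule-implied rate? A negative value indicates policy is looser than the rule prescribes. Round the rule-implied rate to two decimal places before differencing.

2.82 pp

i = 1.90 + 2.79 + 0.5 × (2.79 − 2.45) + 1 × (-1.68)
   = 1.90 + 2.79 + 0.17 − 1.68 = 3.18
Deviation = 6.00 − 3.18 = 2.82 pp.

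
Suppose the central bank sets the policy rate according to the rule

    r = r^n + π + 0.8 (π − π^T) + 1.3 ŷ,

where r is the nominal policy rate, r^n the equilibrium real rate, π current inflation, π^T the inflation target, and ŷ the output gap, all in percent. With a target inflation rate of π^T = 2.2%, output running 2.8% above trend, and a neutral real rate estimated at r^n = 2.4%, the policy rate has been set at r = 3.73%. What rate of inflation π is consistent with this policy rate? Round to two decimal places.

-0.31%

Output 2.8% above potential → ŷ = 2.8.
Collecting π: r = r^n + (1 + 0.8) π − 0.8 π^T + 1.3 ŷ
1.8 π = 3.73 − 2.4 + 0.8 × 2.2 − 1.3 × 2.8 = -0.55
π = -0.55 / 1.8 = -0.31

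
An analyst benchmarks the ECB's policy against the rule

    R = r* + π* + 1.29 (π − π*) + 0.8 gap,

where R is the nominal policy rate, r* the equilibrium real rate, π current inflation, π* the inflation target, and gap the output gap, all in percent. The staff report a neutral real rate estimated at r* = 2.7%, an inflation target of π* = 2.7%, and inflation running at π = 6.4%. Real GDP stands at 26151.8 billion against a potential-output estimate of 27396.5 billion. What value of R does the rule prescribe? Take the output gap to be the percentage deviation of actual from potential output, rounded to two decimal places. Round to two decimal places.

6.54%

Output gap = 100 × (26151.8 − 27396.5) / 27396.5 = -4.54%.
R = 2.70 + 2.70 + 1.29 × (6.40 − 2.70) + 0.8 × (-4.54)
   = 2.70 + 2.7 + 4.773 − 3.632 = 6.54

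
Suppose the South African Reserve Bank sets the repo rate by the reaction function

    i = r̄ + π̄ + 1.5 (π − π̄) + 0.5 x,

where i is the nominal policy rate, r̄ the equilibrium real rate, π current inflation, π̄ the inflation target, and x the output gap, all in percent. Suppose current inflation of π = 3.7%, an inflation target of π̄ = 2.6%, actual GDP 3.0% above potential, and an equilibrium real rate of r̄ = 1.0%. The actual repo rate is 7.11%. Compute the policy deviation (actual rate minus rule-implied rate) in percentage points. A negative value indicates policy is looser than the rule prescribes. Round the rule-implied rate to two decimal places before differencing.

Output 3.0% above potential → x = 3.0.
i = 1.0 + 2.6 + 1.5 × (3.7 − 2.6) + 0.5 × 3.0
   = 1.0 + 2.6 + 1.65 + 1.5 = 6.75
Deviation = 7.11 − 6.75 = 0.36 pp.

0.36 pp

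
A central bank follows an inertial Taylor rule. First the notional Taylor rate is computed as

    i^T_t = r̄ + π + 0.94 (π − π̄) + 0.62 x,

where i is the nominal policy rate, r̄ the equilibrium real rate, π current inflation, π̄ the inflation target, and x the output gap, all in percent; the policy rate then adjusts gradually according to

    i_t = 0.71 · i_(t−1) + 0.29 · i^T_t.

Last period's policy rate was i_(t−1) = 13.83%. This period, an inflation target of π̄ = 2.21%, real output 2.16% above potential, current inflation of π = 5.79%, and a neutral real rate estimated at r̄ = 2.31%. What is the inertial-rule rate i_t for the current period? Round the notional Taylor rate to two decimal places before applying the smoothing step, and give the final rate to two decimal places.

Output 2.16% above potential → x = 2.16.
i^T_t = 2.31 + 5.79 + 0.94 × (5.79 − 2.21) + 0.62 × 2.16
   = 2.31 + 5.79 + 3.3652 + 1.3392 = 12.80
i_t = 0.71 × 13.83 + 0.29 × 12.80 = 9.8193 + 3.712 = 13.53

13.53%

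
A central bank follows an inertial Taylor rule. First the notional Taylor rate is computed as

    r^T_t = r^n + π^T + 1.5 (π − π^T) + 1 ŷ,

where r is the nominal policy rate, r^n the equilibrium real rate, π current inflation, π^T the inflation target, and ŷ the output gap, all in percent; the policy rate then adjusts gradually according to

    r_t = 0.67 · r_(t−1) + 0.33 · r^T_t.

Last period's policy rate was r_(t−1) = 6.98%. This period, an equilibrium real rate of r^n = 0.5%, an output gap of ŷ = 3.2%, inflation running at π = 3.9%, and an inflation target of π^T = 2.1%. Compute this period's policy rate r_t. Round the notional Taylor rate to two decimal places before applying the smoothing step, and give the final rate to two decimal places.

r^T_t = 0.5 + 2.1 + 1.5 × (3.9 − 2.1) + 1 × 3.2
   = 0.5 + 2.1 + 2.7 + 3.2 = 8.50
r_t = 0.67 × 6.98 + 0.33 × 8.50 = 4.6766 + 2.805 = 7.48

7.48%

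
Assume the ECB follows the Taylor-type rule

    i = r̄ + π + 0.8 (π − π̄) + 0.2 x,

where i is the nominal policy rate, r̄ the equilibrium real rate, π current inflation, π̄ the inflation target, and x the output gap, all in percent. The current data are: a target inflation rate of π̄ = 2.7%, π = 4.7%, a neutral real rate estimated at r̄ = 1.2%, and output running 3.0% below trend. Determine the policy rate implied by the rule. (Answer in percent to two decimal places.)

6.90%

Output 3.0% below potential → x = -3.0.
i = 1.2 + 4.7 + 0.8 × (4.7 − 2.7) + 0.2 × (-3.0)
   = 1.2 + 4.7 + 1.6 − 0.6 = 6.90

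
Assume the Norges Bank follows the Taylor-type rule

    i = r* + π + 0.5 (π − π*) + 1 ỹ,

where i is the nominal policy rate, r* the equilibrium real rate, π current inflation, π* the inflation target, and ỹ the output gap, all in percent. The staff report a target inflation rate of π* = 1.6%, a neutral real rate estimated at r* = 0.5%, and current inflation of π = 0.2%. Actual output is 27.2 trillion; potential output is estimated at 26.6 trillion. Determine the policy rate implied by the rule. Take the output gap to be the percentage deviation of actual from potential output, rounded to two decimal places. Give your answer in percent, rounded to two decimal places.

2.26%

Output gap = 100 × (27.2 − 26.6) / 26.6 = 2.26%.
i = 0.50 + 0.20 + 0.5 × (0.20 − 1.60) + 1 × 2.26
   = 0.50 + 0.2 − 0.7 + 2.26 = 2.26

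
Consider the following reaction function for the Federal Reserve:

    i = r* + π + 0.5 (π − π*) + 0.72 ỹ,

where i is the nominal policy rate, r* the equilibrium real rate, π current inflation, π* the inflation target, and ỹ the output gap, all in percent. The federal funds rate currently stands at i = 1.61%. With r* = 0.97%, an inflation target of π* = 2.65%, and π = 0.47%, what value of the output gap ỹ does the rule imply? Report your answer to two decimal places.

1.75%

0.72 ỹ = 1.61 − 0.97 − 0.47 − 0.5 × (0.47 − 2.65) = 1.26
ỹ = 1.26 / 0.72 = 1.75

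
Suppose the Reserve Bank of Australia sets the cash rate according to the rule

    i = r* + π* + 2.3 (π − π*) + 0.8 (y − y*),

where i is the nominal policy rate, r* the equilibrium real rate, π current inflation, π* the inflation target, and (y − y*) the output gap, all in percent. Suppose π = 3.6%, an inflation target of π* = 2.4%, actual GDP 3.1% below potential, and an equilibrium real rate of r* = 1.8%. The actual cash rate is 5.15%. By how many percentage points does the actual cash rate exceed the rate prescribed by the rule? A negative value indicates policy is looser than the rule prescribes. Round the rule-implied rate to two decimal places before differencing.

Output 3.1% below potential → (y − y*) = -3.1.
i = 1.8 + 2.4 + 2.3 × (3.6 − 2.4) + 0.8 × (-3.1)
   = 1.8 + 2.4 + 2.76 − 2.48 = 4.48
Deviation = 5.15 − 4.48 = 0.67 pp.

0.67 pp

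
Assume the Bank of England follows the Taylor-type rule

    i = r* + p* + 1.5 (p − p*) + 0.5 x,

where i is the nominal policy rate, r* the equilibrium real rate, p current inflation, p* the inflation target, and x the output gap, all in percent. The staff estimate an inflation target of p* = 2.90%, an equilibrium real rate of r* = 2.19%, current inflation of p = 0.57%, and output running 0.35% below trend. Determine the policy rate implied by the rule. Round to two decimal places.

Output 0.35% below potential → x = -0.35.
i = 2.19 + 2.90 + 1.5 × (0.57 − 2.90) + 0.5 × (-0.35)
   = 2.19 + 2.9 − 3.495 − 0.175 = 1.42

1.42%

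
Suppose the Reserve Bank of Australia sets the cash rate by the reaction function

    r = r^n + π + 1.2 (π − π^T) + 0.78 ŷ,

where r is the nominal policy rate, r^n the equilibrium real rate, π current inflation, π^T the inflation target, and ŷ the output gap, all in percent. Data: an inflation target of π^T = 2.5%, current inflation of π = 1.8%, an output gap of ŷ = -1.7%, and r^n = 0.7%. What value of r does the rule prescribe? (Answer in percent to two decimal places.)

r = 0.7 + 1.8 + 1.2 × (1.8 − 2.5) + 0.78 × (-1.7)
   = 0.7 + 1.8 − 0.84 − 1.326 = 0.33

0.33%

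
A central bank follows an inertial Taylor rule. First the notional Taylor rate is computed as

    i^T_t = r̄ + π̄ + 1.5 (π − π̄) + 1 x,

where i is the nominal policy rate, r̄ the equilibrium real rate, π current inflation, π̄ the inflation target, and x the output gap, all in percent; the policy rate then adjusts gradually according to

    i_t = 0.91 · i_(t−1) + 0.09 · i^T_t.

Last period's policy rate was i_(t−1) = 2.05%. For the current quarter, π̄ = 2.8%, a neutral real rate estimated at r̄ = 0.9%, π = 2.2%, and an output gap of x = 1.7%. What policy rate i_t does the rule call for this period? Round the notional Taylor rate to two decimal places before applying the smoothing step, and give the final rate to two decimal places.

2.27%

i^T_t = 0.9 + 2.8 + 1.5 × (2.2 − 2.8) + 1 × 1.7
   = 0.9 + 2.8 − 0.9 + 1.7 = 4.50
i_t = 0.91 × 2.05 + 0.09 × 4.50 = 1.8655 + 0.405 = 2.27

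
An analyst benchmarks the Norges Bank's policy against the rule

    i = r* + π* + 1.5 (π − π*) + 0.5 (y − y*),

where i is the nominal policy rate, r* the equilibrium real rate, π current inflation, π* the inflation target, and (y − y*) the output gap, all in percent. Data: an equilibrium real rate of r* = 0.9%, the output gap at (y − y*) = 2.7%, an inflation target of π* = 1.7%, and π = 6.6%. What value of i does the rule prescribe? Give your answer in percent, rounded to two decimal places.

11.30%

i = 0.9 + 1.7 + 1.5 × (6.6 − 1.7) + 0.5 × 2.7
   = 0.9 + 1.7 + 7.35 + 1.35 = 11.30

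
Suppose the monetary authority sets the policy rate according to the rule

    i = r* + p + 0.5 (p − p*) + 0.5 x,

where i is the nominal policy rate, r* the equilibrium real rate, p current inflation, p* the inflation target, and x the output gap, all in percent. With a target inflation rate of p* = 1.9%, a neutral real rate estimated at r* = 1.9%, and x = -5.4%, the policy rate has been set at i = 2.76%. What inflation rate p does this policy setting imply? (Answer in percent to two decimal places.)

Collecting p: i = r* + (1 + 0.5) p − 0.5 p* + 0.5 x
1.5 p = 2.76 − 1.9 + 0.5 × 1.9 − 0.5 × (-5.4) = 4.51
p = 4.51 / 1.5 = 3.01

3.01%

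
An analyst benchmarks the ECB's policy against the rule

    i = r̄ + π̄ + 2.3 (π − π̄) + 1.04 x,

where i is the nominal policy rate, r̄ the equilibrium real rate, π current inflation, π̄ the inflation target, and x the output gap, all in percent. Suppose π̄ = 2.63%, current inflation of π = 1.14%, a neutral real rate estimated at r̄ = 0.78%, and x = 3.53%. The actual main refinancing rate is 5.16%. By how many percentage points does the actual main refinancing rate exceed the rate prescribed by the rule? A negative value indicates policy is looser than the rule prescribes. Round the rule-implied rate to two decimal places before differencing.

1.51 pp

i = 0.78 + 2.63 + 2.3 × (1.14 − 2.63) + 1.04 × 3.53
   = 0.78 + 2.63 − 3.427 + 3.6712 = 3.65
Deviation = 5.16 − 3.65 = 1.51 pp.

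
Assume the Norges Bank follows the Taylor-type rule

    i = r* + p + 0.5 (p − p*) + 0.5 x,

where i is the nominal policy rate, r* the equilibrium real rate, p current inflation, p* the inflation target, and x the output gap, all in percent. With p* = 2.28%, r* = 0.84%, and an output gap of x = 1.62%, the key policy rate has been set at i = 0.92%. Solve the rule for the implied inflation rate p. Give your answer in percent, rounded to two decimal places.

0.27%

Collecting p: i = r* + (1 + 0.5) p − 0.5 p* + 0.5 x
1.5 p = 0.92 − 0.84 + 0.5 × 2.28 − 0.5 × 1.62 = 0.41
p = 0.41 / 1.5 = 0.27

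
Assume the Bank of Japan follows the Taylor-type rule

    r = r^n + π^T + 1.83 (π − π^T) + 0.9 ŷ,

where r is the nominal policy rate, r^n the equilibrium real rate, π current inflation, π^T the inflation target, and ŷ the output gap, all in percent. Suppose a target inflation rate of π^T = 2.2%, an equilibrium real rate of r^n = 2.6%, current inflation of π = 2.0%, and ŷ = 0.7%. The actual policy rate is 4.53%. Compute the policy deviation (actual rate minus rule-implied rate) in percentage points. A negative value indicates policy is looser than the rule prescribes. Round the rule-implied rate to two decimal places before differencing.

-0.53 pp

r = 2.6 + 2.2 + 1.83 × (2.0 − 2.2) + 0.9 × 0.7
   = 2.6 + 2.2 − 0.366 + 0.63 = 5.06
Deviation = 4.53 − 5.06 = -0.53 pp.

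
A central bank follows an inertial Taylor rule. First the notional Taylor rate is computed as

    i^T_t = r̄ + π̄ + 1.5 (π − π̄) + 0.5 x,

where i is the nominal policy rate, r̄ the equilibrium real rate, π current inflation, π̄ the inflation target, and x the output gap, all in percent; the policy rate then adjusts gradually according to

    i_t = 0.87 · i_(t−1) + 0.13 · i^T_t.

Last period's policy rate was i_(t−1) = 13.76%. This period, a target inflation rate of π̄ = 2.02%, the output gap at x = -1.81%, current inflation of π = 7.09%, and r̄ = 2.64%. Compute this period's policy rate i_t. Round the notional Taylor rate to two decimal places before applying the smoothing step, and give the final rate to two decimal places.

i^T_t = 2.64 + 2.02 + 1.5 × (7.09 − 2.02) + 0.5 × (-1.81)
   = 2.64 + 2.02 + 7.605 − 0.905 = 11.36
i_t = 0.87 × 13.76 + 0.13 × 11.36 = 11.9712 + 1.4768 = 13.45

13.45%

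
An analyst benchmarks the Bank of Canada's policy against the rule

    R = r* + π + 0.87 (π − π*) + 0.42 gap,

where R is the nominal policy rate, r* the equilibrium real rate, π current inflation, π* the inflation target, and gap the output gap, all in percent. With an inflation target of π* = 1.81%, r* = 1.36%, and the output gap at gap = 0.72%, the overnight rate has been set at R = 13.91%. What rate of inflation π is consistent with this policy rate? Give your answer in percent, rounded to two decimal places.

7.39%

Collecting π: R = r* + (1 + 0.87) π − 0.87 π* + 0.42 gap
1.87 π = 13.91 − 1.36 + 0.87 × 1.81 − 0.42 × 0.72 = 13.8223
π = 13.8223 / 1.87 = 7.39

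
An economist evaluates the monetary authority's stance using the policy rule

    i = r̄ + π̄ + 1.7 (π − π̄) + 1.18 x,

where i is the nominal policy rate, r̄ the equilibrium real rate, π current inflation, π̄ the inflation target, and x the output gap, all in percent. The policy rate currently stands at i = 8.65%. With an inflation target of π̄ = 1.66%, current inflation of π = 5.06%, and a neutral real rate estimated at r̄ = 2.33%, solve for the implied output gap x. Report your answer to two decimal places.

-0.95%

1.18 x = 8.65 − 2.33 − 1.66 − 1.7 × (5.06 − 1.66) = -1.12
x = -1.12 / 1.18 = -0.95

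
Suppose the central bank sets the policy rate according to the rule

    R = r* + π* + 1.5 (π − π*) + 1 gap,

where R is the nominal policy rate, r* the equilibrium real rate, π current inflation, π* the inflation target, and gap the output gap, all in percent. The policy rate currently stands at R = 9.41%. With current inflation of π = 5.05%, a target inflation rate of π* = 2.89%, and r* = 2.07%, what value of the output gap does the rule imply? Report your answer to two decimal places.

1.21%

1 gap = 9.41 − 2.07 − 2.89 − 1.5 × (5.05 − 2.89) = 1.21
gap = 1.21 / 1 = 1.21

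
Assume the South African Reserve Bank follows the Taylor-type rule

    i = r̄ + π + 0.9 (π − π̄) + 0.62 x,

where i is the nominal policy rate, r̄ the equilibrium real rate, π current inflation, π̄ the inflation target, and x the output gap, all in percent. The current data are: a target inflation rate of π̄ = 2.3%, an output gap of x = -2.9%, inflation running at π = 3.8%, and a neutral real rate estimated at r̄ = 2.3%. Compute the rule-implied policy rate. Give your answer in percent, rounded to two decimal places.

5.65%

i = 2.3 + 3.8 + 0.9 × (3.8 − 2.3) + 0.62 × (-2.9)
   = 2.3 + 3.8 + 1.35 − 1.798 = 5.65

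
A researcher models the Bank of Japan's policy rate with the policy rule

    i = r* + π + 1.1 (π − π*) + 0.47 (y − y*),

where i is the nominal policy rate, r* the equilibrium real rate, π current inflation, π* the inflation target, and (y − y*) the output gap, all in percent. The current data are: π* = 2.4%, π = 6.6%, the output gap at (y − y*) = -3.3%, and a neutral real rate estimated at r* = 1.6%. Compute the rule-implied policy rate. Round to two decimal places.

11.27%

i = 1.6 + 6.6 + 1.1 × (6.6 − 2.4) + 0.47 × (-3.3)
   = 1.6 + 6.6 + 4.62 − 1.551 = 11.27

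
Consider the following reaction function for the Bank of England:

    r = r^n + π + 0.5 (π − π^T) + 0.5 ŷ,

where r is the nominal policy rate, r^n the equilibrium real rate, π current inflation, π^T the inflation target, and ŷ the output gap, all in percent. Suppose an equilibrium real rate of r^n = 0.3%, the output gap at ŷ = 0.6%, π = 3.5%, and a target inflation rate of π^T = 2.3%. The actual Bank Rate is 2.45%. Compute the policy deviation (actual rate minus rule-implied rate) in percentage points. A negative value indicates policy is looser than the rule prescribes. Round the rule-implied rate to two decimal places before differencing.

r = 0.3 + 3.5 + 0.5 × (3.5 − 2.3) + 0.5 × 0.6
   = 0.3 + 3.5 + 0.6 + 0.3 = 4.70
Deviation = 2.45 − 4.70 = -2.25 pp.

-2.25 pp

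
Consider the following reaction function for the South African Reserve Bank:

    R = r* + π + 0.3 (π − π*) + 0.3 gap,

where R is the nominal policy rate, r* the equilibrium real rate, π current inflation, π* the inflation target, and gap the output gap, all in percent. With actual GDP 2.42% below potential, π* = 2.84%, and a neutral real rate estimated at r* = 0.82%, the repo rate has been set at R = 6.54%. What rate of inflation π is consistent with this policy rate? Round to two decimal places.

Output 2.42% below potential → gap = -2.42.
Collecting π: R = r* + (1 + 0.3) π − 0.3 π* + 0.3 gap
1.3 π = 6.54 − 0.82 + 0.3 × 2.84 − 0.3 × (-2.42) = 7.298
π = 7.298 / 1.3 = 5.61

5.61%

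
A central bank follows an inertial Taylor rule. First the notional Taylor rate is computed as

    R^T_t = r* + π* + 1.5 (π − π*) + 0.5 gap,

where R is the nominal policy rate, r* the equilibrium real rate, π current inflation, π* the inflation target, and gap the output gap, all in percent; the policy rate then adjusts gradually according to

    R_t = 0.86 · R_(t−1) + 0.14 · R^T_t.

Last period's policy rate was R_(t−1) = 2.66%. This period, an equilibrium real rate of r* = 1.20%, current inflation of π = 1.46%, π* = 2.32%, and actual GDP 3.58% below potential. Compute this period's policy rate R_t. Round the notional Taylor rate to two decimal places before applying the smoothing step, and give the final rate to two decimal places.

2.35%

Output 3.58% below potential → gap = -3.58.
R^T_t = 1.20 + 2.32 + 1.5 × (1.46 − 2.32) + 0.5 × (-3.58)
   = 1.20 + 2.32 − 1.29 − 1.79 = 0.44
R_t = 0.86 × 2.66 + 0.14 × 0.44 = 2.2876 + 0.0616 = 2.35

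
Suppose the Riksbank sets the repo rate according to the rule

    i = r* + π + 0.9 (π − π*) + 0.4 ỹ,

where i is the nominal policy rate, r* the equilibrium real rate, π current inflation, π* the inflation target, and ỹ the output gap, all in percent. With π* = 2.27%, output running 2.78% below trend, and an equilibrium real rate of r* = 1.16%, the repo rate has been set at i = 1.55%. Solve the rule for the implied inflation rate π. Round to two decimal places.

Output 2.78% below potential → ỹ = -2.78.
Collecting π: i = r* + (1 + 0.9) π − 0.9 π* + 0.4 ỹ
1.9 π = 1.55 − 1.16 + 0.9 × 2.27 − 0.4 × (-2.78) = 3.545
π = 3.545 / 1.9 = 1.87

1.87%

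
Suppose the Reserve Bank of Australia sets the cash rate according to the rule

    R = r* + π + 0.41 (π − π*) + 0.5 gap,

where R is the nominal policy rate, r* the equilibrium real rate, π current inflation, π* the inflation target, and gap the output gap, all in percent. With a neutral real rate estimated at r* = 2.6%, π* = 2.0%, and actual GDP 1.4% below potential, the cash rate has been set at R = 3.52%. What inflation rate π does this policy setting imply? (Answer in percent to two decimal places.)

Output 1.4% below potential → gap = -1.4.
Collecting π: R = r* + (1 + 0.41) π − 0.41 π* + 0.5 gap
1.41 π = 3.52 − 2.6 + 0.41 × 2.0 − 0.5 × (-1.4) = 2.44
π = 2.44 / 1.41 = 1.73

1.73%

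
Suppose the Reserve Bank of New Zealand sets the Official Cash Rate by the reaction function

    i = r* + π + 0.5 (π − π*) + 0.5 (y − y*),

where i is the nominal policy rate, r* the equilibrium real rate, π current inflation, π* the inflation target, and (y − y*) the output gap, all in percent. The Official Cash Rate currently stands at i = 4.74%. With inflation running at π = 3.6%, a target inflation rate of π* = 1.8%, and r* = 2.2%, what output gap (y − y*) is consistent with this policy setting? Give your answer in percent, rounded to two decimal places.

-3.92%

0.5 (y − y*) = 4.74 − 2.2 − 3.6 − 0.5 × (3.6 − 1.8) = -1.96
(y − y*) = -1.96 / 0.5 = -3.92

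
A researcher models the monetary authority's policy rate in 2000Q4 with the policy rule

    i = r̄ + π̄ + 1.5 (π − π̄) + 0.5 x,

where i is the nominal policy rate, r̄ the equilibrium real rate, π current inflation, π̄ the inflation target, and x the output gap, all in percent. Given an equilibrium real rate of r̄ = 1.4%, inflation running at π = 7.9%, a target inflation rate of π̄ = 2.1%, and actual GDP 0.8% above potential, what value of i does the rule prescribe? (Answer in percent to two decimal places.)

Output 0.8% above potential → x = 0.8.
i = 1.4 + 2.1 + 1.5 × (7.9 − 2.1) + 0.5 × 0.8
   = 1.4 + 2.1 + 8.7 + 0.4 = 12.60

12.60%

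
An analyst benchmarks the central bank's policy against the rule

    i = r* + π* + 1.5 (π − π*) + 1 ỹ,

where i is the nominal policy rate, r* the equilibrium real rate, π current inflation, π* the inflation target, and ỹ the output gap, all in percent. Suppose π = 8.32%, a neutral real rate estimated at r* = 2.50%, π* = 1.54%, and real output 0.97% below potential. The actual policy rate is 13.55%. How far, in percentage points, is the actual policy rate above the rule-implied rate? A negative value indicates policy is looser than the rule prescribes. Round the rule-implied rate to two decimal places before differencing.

0.31 pp

Output 0.97% below potential → ỹ = -0.97.
i = 2.50 + 1.54 + 1.5 × (8.32 − 1.54) + 1 × (-0.97)
   = 2.50 + 1.54 + 10.17 − 0.97 = 13.24
Deviation = 13.55 − 13.24 = 0.31 pp.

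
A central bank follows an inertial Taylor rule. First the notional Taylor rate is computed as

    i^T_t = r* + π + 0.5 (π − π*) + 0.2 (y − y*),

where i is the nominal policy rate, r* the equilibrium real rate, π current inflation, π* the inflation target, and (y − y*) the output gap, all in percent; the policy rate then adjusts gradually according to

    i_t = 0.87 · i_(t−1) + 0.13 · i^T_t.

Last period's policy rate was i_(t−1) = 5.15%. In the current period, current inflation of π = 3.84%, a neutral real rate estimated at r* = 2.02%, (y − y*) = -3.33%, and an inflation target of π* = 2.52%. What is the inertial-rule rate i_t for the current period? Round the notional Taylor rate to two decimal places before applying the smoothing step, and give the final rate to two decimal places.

i^T_t = 2.02 + 3.84 + 0.5 × (3.84 − 2.52) + 0.2 × (-3.33)
   = 2.02 + 3.84 + 0.66 − 0.666 = 5.85
i_t = 0.87 × 5.15 + 0.13 × 5.85 = 4.4805 + 0.7605 = 5.24

5.24%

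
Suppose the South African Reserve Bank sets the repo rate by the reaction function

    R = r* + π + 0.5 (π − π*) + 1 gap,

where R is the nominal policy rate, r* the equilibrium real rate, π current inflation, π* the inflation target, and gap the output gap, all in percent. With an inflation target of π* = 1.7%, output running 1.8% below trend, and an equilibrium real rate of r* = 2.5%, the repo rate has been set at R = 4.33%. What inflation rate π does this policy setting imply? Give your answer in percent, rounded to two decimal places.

2.99%

Output 1.8% below potential → gap = -1.8.
Collecting π: R = r* + (1 + 0.5) π − 0.5 π* + 1 gap
1.5 π = 4.33 − 2.5 + 0.5 × 1.7 − 1 × (-1.8) = 4.48
π = 4.48 / 1.5 = 2.99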